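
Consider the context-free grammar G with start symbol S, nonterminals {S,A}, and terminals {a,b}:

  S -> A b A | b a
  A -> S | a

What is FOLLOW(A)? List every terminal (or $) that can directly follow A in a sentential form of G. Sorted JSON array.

FIRST sets, iterate to fixpoint:
round 1:
  A via A→a: +{a}
  S via S→A b A: +{a}
  S via S→b a: +{b}
  FIRST[S]={a,b}  FIRST[A]={a}
round 2:
  A via A→S: +{b}
  FIRST[S]={a,b}  FIRST[A]={a,b}
round 3: — fixpoint
  FIRST[S]={a,b}  FIRST[A]={a,b}

FOLLOW sets:
seed FOLLOW(S) with $
[1]
  S→A b A: FOLLOW(A) ⊇ FIRST(b) = {b}; new: +{b}
  S→A b A: FOLLOW(A) ⊇ FOLLOW(S) ⊇ {$}; new: +{$}
  S: {$}  A: {$,b}
[2]
  A→S: FOLLOW(S) ⊇ FOLLOW(A) ⊇ {$,b}; new: +{b}
  S: {$,b}  A: {$,b}
[3] — fixpoint
  S: {$,b}  A: {$,b}

FOLLOW(A) = ["$", "b"]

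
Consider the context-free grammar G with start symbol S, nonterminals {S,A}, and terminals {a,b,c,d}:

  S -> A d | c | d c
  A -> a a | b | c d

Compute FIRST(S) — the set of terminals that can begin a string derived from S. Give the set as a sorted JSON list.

Compute FIRST by fixpoint:
pass 1:
  A via A→a a: +{a}
  A via A→b: +{b}
  A via A→c d: +{c}
  S via S→A d: +{a,b,c}
  S via S→d c: +{d}
  S: {a,b,c,d}  A: {a,b,c}
pass 2: (no change)
  S: {a,b,c,d}  A: {a,b,c}

FIRST(S) = ["a", "b", "c", "d"]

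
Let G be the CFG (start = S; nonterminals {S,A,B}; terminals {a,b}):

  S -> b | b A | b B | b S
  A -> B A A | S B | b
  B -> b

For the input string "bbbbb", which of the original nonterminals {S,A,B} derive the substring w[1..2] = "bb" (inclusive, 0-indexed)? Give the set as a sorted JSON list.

Convert to CNF:
  S -> T0 A | T0 B | T0 S | b
  A -> B X1 | S B | b
  B -> b
  T0 -> b
  X1 -> A A

Fill CYK table bottom-up (cells [i..j] with 1 ≤ i ≤ j ≤ 2 only):
  T[1,1] 'b' = {A,B,S,T0}  orig:{A,B,S}
  T[2,2] 'b' = {A,B,S,T0}  orig:{A,B,S}
  T[1,2] 'bb' = {A,S,X1}  orig:{A,S}

Original NTs in T[1,2] deriving "bb": ["A", "S"]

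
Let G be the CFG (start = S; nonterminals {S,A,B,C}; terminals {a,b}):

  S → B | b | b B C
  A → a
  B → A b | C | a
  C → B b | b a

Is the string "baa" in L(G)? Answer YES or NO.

CNF form of G:
  S -> A T0 | B T0 | T0 T1 | T0 X2 | a | b
  A -> a
  B -> A T0 | B T0 | T0 T1 | a
  C -> B T0 | T0 T1
  T0 -> b
  T1 -> a
  X2 -> B C

CYK fill:
  T[0,0] 'b' = {S,T0}  orig:{S}
  T[1,1] 'a' = {A,B,S,T1}  orig:{A,B,S}
  T[2,2] 'a' = {A,B,S,T1}  orig:{A,B,S}
  T[0,1] 'ba' = {B,C,S}
  T[1,2] 'aa' = ∅
  T[0,2] 'baa' = ∅

S ∉ T[0,2] ⇒ NO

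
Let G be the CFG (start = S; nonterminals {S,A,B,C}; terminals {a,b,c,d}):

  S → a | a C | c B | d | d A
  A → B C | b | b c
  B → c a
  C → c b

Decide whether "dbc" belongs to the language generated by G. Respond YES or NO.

CNF form of G:
  S -> T1 B | T2 C | T3 A | a | d
  A -> B C | T0 T1 | b
  B -> T1 T2
  C -> T1 T0
  T0 -> b
  T1 -> c
  T2 -> a
  T3 -> d

CYK fill:
  cell(0,0) d: {S,T3}  orig:{S}
  cell(1,1) b: {A,T0}  orig:{A}
  cell(2,2) c: {T1}  orig:{}
  cell(0,1) db: {S}
  cell(1,2) bc: {A}
  cell(0,2) dbc: {S}

S ∈ T[0,2] ⇒ YES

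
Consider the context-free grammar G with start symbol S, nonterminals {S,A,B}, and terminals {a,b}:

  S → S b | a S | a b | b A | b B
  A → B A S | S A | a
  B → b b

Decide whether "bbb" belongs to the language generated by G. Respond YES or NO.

Convert to CNF:
  S -> S T0 | T0 A | T0 B | T1 S | T1 T0
  A -> B X2 | S A | a
  B -> T0 T0
  T0 -> b
  T1 -> a
  X2 -> A S

CYK table (by increasing span):
  T[0,0] 'b' = {T0}  orig:{}
  T[1,1] 'b' = {T0}  orig:{}
  T[2,2] 'b' = {T0}  orig:{}
  T[0,1] 'bb' = {B}
  T[1,2] 'bb' = {B}
  T[0,2] 'bbb' = {S}

S ∈ T[0,2] ⇒ YES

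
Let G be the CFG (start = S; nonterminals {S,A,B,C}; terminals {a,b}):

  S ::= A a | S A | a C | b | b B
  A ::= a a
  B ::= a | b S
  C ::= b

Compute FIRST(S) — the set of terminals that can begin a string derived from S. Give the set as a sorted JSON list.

FIRST sets, iterate to fixpoint:
round 1:
  A via A→a a: +{a}
  B via B→a: +{a}
  B via B→b S: +{b}
  C via C→b: +{b}
  S via S→A a: +{a}
  S via S→b: +{b}
  FIRST(S)={a,b}  FIRST(A)={a}  FIRST(B)={a,b}  FIRST(C)={b}
round 2: — fixpoint
  FIRST(S)={a,b}  FIRST(A)={a}  FIRST(B)={a,b}  FIRST(C)={b}

FIRST(S) = ["a", "b"]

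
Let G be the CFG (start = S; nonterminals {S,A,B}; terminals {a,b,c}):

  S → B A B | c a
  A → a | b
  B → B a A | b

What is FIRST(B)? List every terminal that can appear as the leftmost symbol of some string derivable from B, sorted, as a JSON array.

FIRST sets, iterate to fixpoint:
pass 1:
  A via A→a: +{a}
  A via A→b: +{b}
  B via B→b: +{b}
  S via S→B A B: +{b}
  S via S→c a: +{c}
  FIRST[S]={b,c}  FIRST[A]={a,b}  FIRST[B]={b}
pass 2: (no change)
  FIRST[S]={b,c}  FIRST[A]={a,b}  FIRST[B]={b}

FIRST(B) = ["b"]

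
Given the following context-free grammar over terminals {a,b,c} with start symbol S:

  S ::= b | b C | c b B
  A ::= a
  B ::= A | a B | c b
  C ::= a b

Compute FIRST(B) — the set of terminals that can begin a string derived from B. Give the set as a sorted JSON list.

FIRST iteration:
[1]
  A via A→a: +{a}
  B via B→A: +{a}
  B via B→c b: +{c}
  C via C→a b: +{a}
  S via S→b: +{b}
  S via S→c b B: +{c}
  FIRST(S)={b,c}  FIRST(A)={a}  FIRST(B)={a,c}  FIRST(C)={a}
[2] (stable)
  FIRST(S)={b,c}  FIRST(A)={a}  FIRST(B)={a,c}  FIRST(C)={a}

FIRST(B) = ["a", "c"]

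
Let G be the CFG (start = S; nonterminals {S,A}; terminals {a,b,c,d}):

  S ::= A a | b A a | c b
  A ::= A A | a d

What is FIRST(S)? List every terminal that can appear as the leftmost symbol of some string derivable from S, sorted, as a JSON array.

FIRST iteration:
round 1:
  A via A→a d: +{a}
  S via S→A a: +{a}
  S via S→b A a: +{b}
  S via S→c b: +{c}
  FIRST(S)={a,b,c}  FIRST(A)={a}
round 2: — fixpoint
  FIRST(S)={a,b,c}  FIRST(A)={a}

FIRST(S) = ["a", "b", "c"]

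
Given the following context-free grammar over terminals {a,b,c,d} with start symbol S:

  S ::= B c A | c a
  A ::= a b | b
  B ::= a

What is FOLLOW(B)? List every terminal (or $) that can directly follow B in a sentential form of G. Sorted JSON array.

FIRST iteration:
[1]
  A via A→a b: +{a}
  A via A→b: +{b}
  B via B→a: +{a}
  S via S→B c A: +{a}
  S via S→c a: +{c}
  S: {a,c}  A: {a,b}  B: {a}
[2] done
  S: {a,c}  A: {a,b}  B: {a}

Compute FOLLOW by fixpoint:
initialize: $ ∈ FOLLOW(S)
round 1:
  S→B c A: FOLLOW(B) ⊇ FIRST(c) = {c}; new: +{c}
  S→B c A: FOLLOW(A) ⊇ FOLLOW(S) ⊇ {$}; new: +{$}
  FOLLOW(S)={$}  FOLLOW(A)={$}  FOLLOW(B)={c}
round 2: done
  FOLLOW(S)={$}  FOLLOW(A)={$}  FOLLOW(B)={c}

FOLLOW(B) = ["c"]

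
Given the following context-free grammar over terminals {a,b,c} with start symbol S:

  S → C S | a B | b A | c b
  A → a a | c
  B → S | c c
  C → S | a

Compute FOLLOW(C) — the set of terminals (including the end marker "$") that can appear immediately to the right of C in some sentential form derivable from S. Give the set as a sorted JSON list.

FIRST iteration:
iter 1:
  A via A→a a: +{a}
  A via A→c: +{c}
  B via B→c c: +{c}
  C via C→a: +{a}
  S via S→C S: +{a}
  S via S→b A: +{b}
  S via S→c b: +{c}
  S: {a,b,c}  A: {a,c}  B: {c}  C: {a}
iter 2:
  B via B→S: +{a,b}
  C via C→S: +{b,c}
  S: {a,b,c}  A: {a,c}  B: {a,b,c}  C: {a,b,c}
iter 3: (no change)
  S: {a,b,c}  A: {a,c}  B: {a,b,c}  C: {a,b,c}

FOLLOW sets:
initialize: $ ∈ FOLLOW(S)
round 1:
  S→C S: FOLLOW(C) ⊇ FIRST(S) = {a,b,c}; new: +{a,b,c}
  S→a B: FOLLOW(B) ⊇ FOLLOW(S) ⊇ {$}; new: +{$}
  S→b A: FOLLOW(A) ⊇ FOLLOW(S) ⊇ {$}; new: +{$}
  S: {$}  A: {$}  B: {$}  C: {a,b,c}
round 2:
  C→S: FOLLOW(S) ⊇ FOLLOW(C) ⊇ {a,b,c}; new: +{a,b,c}
  S→a B: FOLLOW(B) ⊇ FOLLOW(S) ⊇ {$,a,b,c}; new: +{a,b,c}
  S→b A: FOLLOW(A) ⊇ FOLLOW(S) ⊇ {$,a,b,c}; new: +{a,b,c}
  S: {$,a,b,c}  A: {$,a,b,c}  B: {$,a,b,c}  C: {a,b,c}
round 3: (stable)
  S: {$,a,b,c}  A: {$,a,b,c}  B: {$,a,b,c}  C: {a,b,c}

FOLLOW(C) = ["a", "b", "c"]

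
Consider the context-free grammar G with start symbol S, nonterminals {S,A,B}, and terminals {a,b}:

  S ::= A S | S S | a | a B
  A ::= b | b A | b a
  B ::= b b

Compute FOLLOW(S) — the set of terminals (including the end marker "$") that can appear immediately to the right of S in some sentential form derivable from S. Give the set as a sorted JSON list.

FIRST sets, iterate to fixpoint:
[1]
  A via A→b: +{b}
  B via B→b b: +{b}
  S via S→A S: +{b}
  S via S→a: +{a}
  S: {a,b}  A: {b}  B: {b}
[2] done
  S: {a,b}  A: {b}  B: {b}

Compute FOLLOW by fixpoint:
seed FOLLOW(S) with $
iter 1:
  S→A S: FOLLOW(A) ⊇ FIRST(S) = {a,b}; new: +{a,b}
  S→S S: FOLLOW(S) ⊇ FIRST(S) = {a,b}; new: +{a,b}
  S→a B: FOLLOW(B) ⊇ FOLLOW(S) ⊇ {$,a,b}; new: +{$,a,b}
  FOLLOW(S)={$,a,b}  FOLLOW(A)={a,b}  FOLLOW(B)={$,a,b}
iter 2: — fixpoint
  FOLLOW(S)={$,a,b}  FOLLOW(A)={a,b}  FOLLOW(B)={$,a,b}

FOLLOW(S) = ["$", "a", "b"]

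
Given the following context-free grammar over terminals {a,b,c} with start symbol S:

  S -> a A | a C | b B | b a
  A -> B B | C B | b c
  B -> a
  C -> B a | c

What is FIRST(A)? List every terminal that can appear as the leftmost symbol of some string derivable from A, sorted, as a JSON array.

FIRST iteration:
pass 1:
  A via A→b c: +{b}
  B via B→a: +{a}
  C via C→B a: +{a}
  C via C→c: +{c}
  S via S→a A: +{a}
  S via S→b B: +{b}
  FIRST[S]={a,b}  FIRST[A]={b}  FIRST[B]={a}  FIRST[C]={a,c}
pass 2:
  A via A→B B: +{a}
  A via A→C B: +{c}
  FIRST[S]={a,b}  FIRST[A]={a,b,c}  FIRST[B]={a}  FIRST[C]={a,c}
pass 3: — fixpoint
  FIRST[S]={a,b}  FIRST[A]={a,b,c}  FIRST[B]={a}  FIRST[C]={a,c}

FIRST(A) = ["a", "b", "c"]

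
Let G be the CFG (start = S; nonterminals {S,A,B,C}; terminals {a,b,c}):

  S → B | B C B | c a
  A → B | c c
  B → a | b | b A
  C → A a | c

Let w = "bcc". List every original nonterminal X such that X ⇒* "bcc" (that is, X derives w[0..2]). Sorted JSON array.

Convert to CNF:
  S -> B X3 | T0 A | T1 T2 | a | b
  A -> T0 A | T1 T1 | a | b
  B -> T0 A | a | b
  C -> A T2 | c
  T0 -> b
  T1 -> c
  T2 -> a
  X3 -> C B

CYK fill, restricted to cells inside w[0..2]:
  cell(0,0) b: {A,B,S,T0}  orig:{A,B,S}
  cell(1,1) c: {C,T1}  orig:{C}
  cell(2,2) c: {C,T1}  orig:{C}
  cell(0,1) bc: ∅
  cell(1,2) cc: {A}
  cell(0,2) bcc: {A,B,S}

Original NTs in T[0,2] deriving "bcc": ["A", "B", "S"]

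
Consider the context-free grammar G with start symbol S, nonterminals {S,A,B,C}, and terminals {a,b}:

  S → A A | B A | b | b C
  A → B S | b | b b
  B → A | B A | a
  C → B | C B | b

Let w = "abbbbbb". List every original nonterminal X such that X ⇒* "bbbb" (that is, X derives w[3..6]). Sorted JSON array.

Convert to CNF:
  S -> A A | B A | T0 C | b
  A -> B S | T0 T0 | b
  B -> B A | B S | T0 T0 | a | b
  C -> B A | B S | C B | T0 T0 | a | b
  T0 -> b

CYK table (by increasing span) — only the sub-triangle for w[3..6]:
  cell(3,3) b: {A,B,C,S,T0}  orig:{A,B,C,S}
  cell(4,4) b: {A,B,C,S,T0}  orig:{A,B,C,S}
  cell(5,5) b: {A,B,C,S,T0}  orig:{A,B,C,S}
  cell(6,6) b: {A,B,C,S,T0}  orig:{A,B,C,S}
  cell(3,4) bb: {A,B,C,S}
  cell(4,5) bb: {A,B,C,S}
  cell(5,6) bb: {A,B,C,S}
  cell(3,5) bbb: {A,B,C,S}
  cell(4,6) bbb: {A,B,C,S}
  cell(3,6) bbbb: {A,B,C,S}

Original NTs in T[3,6] deriving "bbbb": ["A", "B", "C", "S"]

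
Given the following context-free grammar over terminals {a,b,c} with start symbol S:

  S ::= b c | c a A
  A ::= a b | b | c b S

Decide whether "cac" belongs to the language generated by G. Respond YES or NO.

Convert to CNF:
  S -> T1 T2 | T2 X4
  A -> T0 T1 | T2 X3 | b
  T0 -> a
  T1 -> b
  T2 -> c
  X3 -> T1 S
  X4 -> T0 A

CYK table (by increasing span):
  T[0,0] 'c' = {T2}  orig:{}
  T[1,1] 'a' = {T0}  orig:{}
  T[2,2] 'c' = {T2}  orig:{}
  T[0,1] 'ca' = ∅
  T[1,2] 'ac' = ∅
  T[0,2] 'cac' = ∅

S ∉ T[0,2] ⇒ NO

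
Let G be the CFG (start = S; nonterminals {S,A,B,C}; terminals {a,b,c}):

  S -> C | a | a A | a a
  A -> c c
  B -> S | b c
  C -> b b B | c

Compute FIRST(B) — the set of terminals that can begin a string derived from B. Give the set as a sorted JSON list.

FIRST iteration:
iter 1:
  A via A→c c: +{c}
  B via B→b c: +{b}
  C via C→b b B: +{b}
  C via C→c: +{c}
  S via S→C: +{b,c}
  S via S→a: +{a}
  FIRST[S]={a,b,c}  FIRST[A]={c}  FIRST[B]={b}  FIRST[C]={b,c}
iter 2:
  B via B→S: +{a,c}
  FIRST[S]={a,b,c}  FIRST[A]={c}  FIRST[B]={a,b,c}  FIRST[C]={b,c}
iter 3: — fixpoint
  FIRST[S]={a,b,c}  FIRST[A]={c}  FIRST[B]={a,b,c}  FIRST[C]={b,c}

FIRST(B) = ["a", "b", "c"]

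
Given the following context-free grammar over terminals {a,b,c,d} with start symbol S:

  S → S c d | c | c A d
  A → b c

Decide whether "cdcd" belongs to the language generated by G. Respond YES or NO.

CNF form of G:
  S -> S X3 | T1 X4 | c
  A -> T0 T1
  T0 -> b
  T1 -> c
  T2 -> d
  X3 -> T1 T2
  X4 -> A T2

CYK fill:
  cell(0,0) c: {S,T1}  orig:{S}
  cell(1,1) d: {T2}  orig:{}
  cell(2,2) c: {S,T1}  orig:{S}
  cell(3,3) d: {T2}  orig:{}
  cell(0,1) cd: {X3}  orig:{}
  cell(1,2) dc: ∅
  cell(2,3) cd: {X3}  orig:{}
  cell(0,2) cdc: ∅
  cell(1,3) dcd: ∅
  cell(0,3) cdcd: ∅

S ∉ T[0,3] ⇒ NO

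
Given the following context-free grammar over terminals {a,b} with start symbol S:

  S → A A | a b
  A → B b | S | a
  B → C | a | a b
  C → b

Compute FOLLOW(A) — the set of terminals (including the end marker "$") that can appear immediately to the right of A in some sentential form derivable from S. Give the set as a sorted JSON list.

Compute FIRST by fixpoint:
iter 1:
  A via A→a: +{a}
  B via B→a: +{a}
  C via C→b: +{b}
  S via S→A A: +{a}
  FIRST(S)={a}  FIRST(A)={a}  FIRST(B)={a}  FIRST(C)={b}
iter 2:
  B via B→C: +{b}
  FIRST(S)={a}  FIRST(A)={a}  FIRST(B)={a,b}  FIRST(C)={b}
iter 3:
  A via A→B b: +{b}
  S via S→A A: +{b}
  FIRST(S)={a,b}  FIRST(A)={a,b}  FIRST(B)={a,b}  FIRST(C)={b}
iter 4: done
  FIRST(S)={a,b}  FIRST(A)={a,b}  FIRST(B)={a,b}  FIRST(C)={b}

Compute FOLLOW by fixpoint:
FOLLOW(S) := {$}
iter 1:
  A→B b: FOLLOW(B) ⊇ FIRST(b) = {b}; new: +{b}
  B→C: FOLLOW(C) ⊇ FOLLOW(B) ⊇ {b}; new: +{b}
  S→A A: FOLLOW(A) ⊇ FIRST(A) = {a,b}; new: +{a,b}
  S→A A: FOLLOW(A) ⊇ FOLLOW(S) ⊇ {$}; new: +{$}
  FOLLOW[S]={$}  FOLLOW[A]={$,a,b}  FOLLOW[B]={b}  FOLLOW[C]={b}
iter 2:
  A→S: FOLLOW(S) ⊇ FOLLOW(A) ⊇ {$,a,b}; new: +{a,b}
  FOLLOW[S]={$,a,b}  FOLLOW[A]={$,a,b}  FOLLOW[B]={b}  FOLLOW[C]={b}
iter 3: (stable)
  FOLLOW[S]={$,a,b}  FOLLOW[A]={$,a,b}  FOLLOW[B]={b}  FOLLOW[C]={b}

FOLLOW(A) = ["$", "a", "b"]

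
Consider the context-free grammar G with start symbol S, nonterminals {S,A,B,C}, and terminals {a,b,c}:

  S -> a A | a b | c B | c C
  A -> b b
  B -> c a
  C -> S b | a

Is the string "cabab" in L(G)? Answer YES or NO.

Convert to CNF:
  S -> T1 B | T1 C | T2 A | T2 T0
  A -> T0 T0
  B -> T1 T2
  C -> S T0 | a
  T0 -> b
  T1 -> c
  T2 -> a

CYK fill:
  [0..0]={T1}  "c"  orig:{}
  [1..1]={C,T2}  "a"  orig:{C}
  [2..2]={T0}  "b"  orig:{}
  [3..3]={C,T2}  "a"  orig:{C}
  [4..4]={T0}  "b"  orig:{}
  [0..1]={B,S}  "ca"
  [1..2]={S}  "ab"
  [2..3]=∅  "ba"
  [3..4]={S}  "ab"
  [0..2]={C}  "cab"
  [1..3]=∅  "aba"
  [2..4]=∅  "bab"
  [0..3]=∅  "caba"
  [1..4]=∅  "abab"
  [0..4]=∅  "cabab"

S ∉ T[0,4] ⇒ NO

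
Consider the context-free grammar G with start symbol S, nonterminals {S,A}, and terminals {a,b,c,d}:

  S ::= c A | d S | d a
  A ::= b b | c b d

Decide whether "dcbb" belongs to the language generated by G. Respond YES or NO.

Convert to CNF:
  S -> T1 A | T2 S | T2 T3
  A -> T0 T0 | T1 X4
  T0 -> b
  T1 -> c
  T2 -> d
  T3 -> a
  X4 -> T0 T2

CYK table (by increasing span):
  cell(0,0) d: {T2}  orig:{}
  cell(1,1) c: {T1}  orig:{}
  cell(2,2) b: {T0}  orig:{}
  cell(3,3) b: {T0}  orig:{}
  cell(0,1) dc: ∅
  cell(1,2) cb: ∅
  cell(2,3) bb: {A}
  cell(0,2) dcb: ∅
  cell(1,3) cbb: {S}
  cell(0,3) dcbb: {S}

S ∈ T[0,3] ⇒ YES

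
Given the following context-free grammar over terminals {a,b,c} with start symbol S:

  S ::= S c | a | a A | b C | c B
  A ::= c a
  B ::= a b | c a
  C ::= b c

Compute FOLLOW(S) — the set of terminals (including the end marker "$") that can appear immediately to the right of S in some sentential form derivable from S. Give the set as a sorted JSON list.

FIRST iteration:
round 1:
  A via A→c a: +{c}
  B via B→a b: +{a}
  B via B→c a: +{c}
  C via C→b c: +{b}
  S via S→a: +{a}
  S via S→b C: +{b}
  S via S→c B: +{c}
  FIRST[S]={a,b,c}  FIRST[A]={c}  FIRST[B]={a,c}  FIRST[C]={b}
round 2: done
  FIRST[S]={a,b,c}  FIRST[A]={c}  FIRST[B]={a,c}  FIRST[C]={b}

Compute FOLLOW by fixpoint:
seed FOLLOW(S) with $
iter 1:
  S→S c: FOLLOW(S) ⊇ FIRST(c) = {c}; new: +{c}
  S→a A: FOLLOW(A) ⊇ FOLLOW(S) ⊇ {$,c}; new: +{$,c}
  S→b C: FOLLOW(C) ⊇ FOLLOW(S) ⊇ {$,c}; new: +{$,c}
  S→c B: FOLLOW(B) ⊇ FOLLOW(S) ⊇ {$,c}; new: +{$,c}
  S: {$,c}  A: {$,c}  B: {$,c}  C: {$,c}
iter 2: (stable)
  S: {$,c}  A: {$,c}  B: {$,c}  C: {$,c}

FOLLOW(S) = ["$", "c"]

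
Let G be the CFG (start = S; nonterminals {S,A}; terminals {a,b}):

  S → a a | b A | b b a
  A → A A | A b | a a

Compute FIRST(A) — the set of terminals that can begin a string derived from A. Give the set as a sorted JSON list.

FIRST iteration:
pass 1:
  A via A→a a: +{a}
  S via S→a a: +{a}
  S via S→b A: +{b}
  FIRST[S]={a,b}  FIRST[A]={a}
pass 2: (stable)
  FIRST[S]={a,b}  FIRST[A]={a}

FIRST(A) = ["a"]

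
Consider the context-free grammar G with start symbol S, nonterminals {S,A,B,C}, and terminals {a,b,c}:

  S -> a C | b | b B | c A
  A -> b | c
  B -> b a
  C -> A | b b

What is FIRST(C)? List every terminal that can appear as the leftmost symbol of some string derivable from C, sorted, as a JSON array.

FIRST sets, iterate to fixpoint:
iter 1:
  A via A→b: +{b}
  A via A→c: +{c}
  B via B→b a: +{b}
  C via C→A: +{b,c}
  S via S→a C: +{a}
  S via S→b: +{b}
  S via S→c A: +{c}
  S: {a,b,c}  A: {b,c}  B: {b}  C: {b,c}
iter 2: (no change)
  S: {a,b,c}  A: {b,c}  B: {b}  C: {b,c}

FIRST(C) = ["b", "c"]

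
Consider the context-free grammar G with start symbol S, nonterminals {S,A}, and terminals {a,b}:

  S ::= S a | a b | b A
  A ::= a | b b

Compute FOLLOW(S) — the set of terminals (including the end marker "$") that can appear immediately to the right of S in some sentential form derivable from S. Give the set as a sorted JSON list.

FIRST sets, iterate to fixpoint:
round 1:
  A via A→a: +{a}
  A via A→b b: +{b}
  S via S→a b: +{a}
  S via S→b A: +{b}
  FIRST(S)={a,b}  FIRST(A)={a,b}
round 2: — fixpoint
  FIRST(S)={a,b}  FIRST(A)={a,b}

FOLLOW sets:
FOLLOW(S) := {$}
round 1:
  S→S a: FOLLOW(S) ⊇ FIRST(a) = {a}; new: +{a}
  S→b A: FOLLOW(A) ⊇ FOLLOW(S) ⊇ {$,a}; new: +{$,a}
  S: {$,a}  A: {$,a}
round 2: (stable)
  S: {$,a}  A: {$,a}

FOLLOW(S) = ["$", "a"]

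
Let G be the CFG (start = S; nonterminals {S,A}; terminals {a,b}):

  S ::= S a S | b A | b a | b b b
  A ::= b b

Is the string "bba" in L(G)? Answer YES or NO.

Convert to CNF:
  S -> S X2 | T0 A | T0 T1 | T0 X3
  A -> T0 T0
  T0 -> b
  T1 -> a
  X2 -> T1 S
  X3 -> T0 T0

CYK table (by increasing span):
  T[0,0] 'b' = {T0}  orig:{}
  T[1,1] 'b' = {T0}  orig:{}
  T[2,2] 'a' = {T1}  orig:{}
  T[0,1] 'bb' = {A,X3}  orig:{A}
  T[1,2] 'ba' = {S}
  T[0,2] 'bba' = ∅

S ∉ T[0,2] ⇒ NO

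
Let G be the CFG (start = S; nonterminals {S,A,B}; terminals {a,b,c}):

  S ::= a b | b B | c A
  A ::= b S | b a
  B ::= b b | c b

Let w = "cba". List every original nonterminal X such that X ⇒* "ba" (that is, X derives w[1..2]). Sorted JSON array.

CNF form of G:
  S -> T0 B | T1 T0 | T2 A
  A -> T0 S | T0 T1
  B -> T0 T0 | T2 T0
  T0 -> b
  T1 -> a
  T2 -> c

CYK fill — only the sub-triangle for w[1..2]:
  [1..1]={T0}  "b"  orig:{}
  [2..2]={T1}  "a"  orig:{}
  [1..2]={A}  "ba"

Original NTs in T[1,2] deriving "ba": ["A"]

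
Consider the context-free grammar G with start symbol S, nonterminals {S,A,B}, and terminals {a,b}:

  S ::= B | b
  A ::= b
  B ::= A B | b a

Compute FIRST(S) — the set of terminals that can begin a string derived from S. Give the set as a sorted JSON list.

Compute FIRST by fixpoint:
iter 1:
  A via A→b: +{b}
  B via B→A B: +{b}
  S via S→B: +{b}
  FIRST[S]={b}  FIRST[A]={b}  FIRST[B]={b}
iter 2: (stable)
  FIRST[S]={b}  FIRST[A]={b}  FIRST[B]={b}

FIRST(S) = ["b"]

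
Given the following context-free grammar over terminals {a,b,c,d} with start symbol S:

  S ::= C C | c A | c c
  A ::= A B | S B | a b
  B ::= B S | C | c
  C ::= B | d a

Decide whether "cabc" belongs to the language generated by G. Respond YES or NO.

CNF form of G:
  S -> C C | T3 A | T3 T3
  A -> A B | S B | T0 T1
  B -> B S | T2 T0 | c
  C -> B S | T2 T0 | c
  T0 -> a
  T1 -> b
  T2 -> d
  T3 -> c

Fill CYK table bottom-up:
  cell(0,0) c: {B,C,T3}  orig:{B,C}
  cell(1,1) a: {T0}  orig:{}
  cell(2,2) b: {T1}  orig:{}
  cell(3,3) c: {B,C,T3}  orig:{B,C}
  cell(0,1) ca: ∅
  cell(1,2) ab: {A}
  cell(2,3) bc: ∅
  cell(0,2) cab: {S}
  cell(1,3) abc: {A}
  cell(0,3) cabc: {A,S}

S ∈ T[0,3] ⇒ YES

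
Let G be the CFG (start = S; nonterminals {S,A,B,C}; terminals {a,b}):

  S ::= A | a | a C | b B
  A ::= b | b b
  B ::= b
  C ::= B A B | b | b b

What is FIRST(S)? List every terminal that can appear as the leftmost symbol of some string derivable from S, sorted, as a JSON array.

FIRST iteration:
iter 1:
  A via A→b: +{b}
  B via B→b: +{b}
  C via C→B A B: +{b}
  S via S→A: +{b}
  S via S→a: +{a}
  S: {a,b}  A: {b}  B: {b}  C: {b}
iter 2: — fixpoint
  S: {a,b}  A: {b}  B: {b}  C: {b}

FIRST(S) = ["a", "b"]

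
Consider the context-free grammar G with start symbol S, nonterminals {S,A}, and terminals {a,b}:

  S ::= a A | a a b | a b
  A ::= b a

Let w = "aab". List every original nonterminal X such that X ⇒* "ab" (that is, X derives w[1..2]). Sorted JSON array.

Convert to CNF:
  S -> T1 A | T1 T0 | T1 X2
  A -> T0 T1
  T0 -> b
  T1 -> a
  X2 -> T1 T0

Fill CYK table bottom-up — only the sub-triangle for w[1..2]:
  [1..1]={T1}  "a"  orig:{}
  [2..2]={T0}  "b"  orig:{}
  [1..2]={S,X2}  "ab"  orig:{S}

Original NTs in T[1,2] deriving "ab": ["S"]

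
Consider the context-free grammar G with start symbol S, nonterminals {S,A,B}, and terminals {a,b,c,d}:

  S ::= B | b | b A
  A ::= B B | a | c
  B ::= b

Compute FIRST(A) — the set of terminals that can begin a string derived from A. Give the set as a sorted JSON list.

Compute FIRST by fixpoint:
[1]
  A via A→a: +{a}
  A via A→c: +{c}
  B via B→b: +{b}
  S via S→B: +{b}
  S: {b}  A: {a,c}  B: {b}
[2]
  A via A→B B: +{b}
  S: {b}  A: {a,b,c}  B: {b}
[3] (stable)
  S: {b}  A: {a,b,c}  B: {b}

FIRST(A) = ["a", "b", "c"]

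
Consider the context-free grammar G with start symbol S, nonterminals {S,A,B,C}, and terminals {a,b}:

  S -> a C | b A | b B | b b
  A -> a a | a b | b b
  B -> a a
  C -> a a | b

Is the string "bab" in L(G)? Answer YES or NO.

CNF form of G:
  S -> T0 C | T1 A | T1 B | T1 T1
  A -> T0 T0 | T0 T1 | T1 T1
  B -> T0 T0
  C -> T0 T0 | b
  T0 -> a
  T1 -> b

CYK fill:
  cell(0,0) b: {C,T1}  orig:{C}
  cell(1,1) a: {T0}  orig:{}
  cell(2,2) b: {C,T1}  orig:{C}
  cell(0,1) ba: ∅
  cell(1,2) ab: {A,S}
  cell(0,2) bab: {S}

S ∈ T[0,2] ⇒ YES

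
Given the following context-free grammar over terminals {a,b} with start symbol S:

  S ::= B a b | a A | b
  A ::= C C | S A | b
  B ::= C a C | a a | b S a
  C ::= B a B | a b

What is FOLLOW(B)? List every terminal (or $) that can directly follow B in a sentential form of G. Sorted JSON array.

FIRST sets, iterate to fixpoint:
[1]
  A via A→b: +{b}
  B via B→a a: +{a}
  B via B→b S a: +{b}
  C via C→B a B: +{a,b}
  S via S→B a b: +{a,b}
  S: {a,b}  A: {b}  B: {a,b}  C: {a,b}
[2]
  A via A→C C: +{a}
  S: {a,b}  A: {a,b}  B: {a,b}  C: {a,b}
[3] done
  S: {a,b}  A: {a,b}  B: {a,b}  C: {a,b}

FOLLOW iteration:
initialize: $ ∈ FOLLOW(S)
iter 1:
  A→C C: FOLLOW(C) ⊇ FIRST(C) = {a,b}; new: +{a,b}
  A→S A: FOLLOW(S) ⊇ FIRST(A) = {a,b}; new: +{a,b}
  C→B a B: FOLLOW(B) ⊇ FIRST(a) = {a}; new: +{a}
  C→B a B: FOLLOW(B) ⊇ FOLLOW(C) ⊇ {a,b}; new: +{b}
  S→a A: FOLLOW(A) ⊇ FOLLOW(S) ⊇ {$,a,b}; new: +{$,a,b}
  FOLLOW[S]={$,a,b}  FOLLOW[A]={$,a,b}  FOLLOW[B]={a,b}  FOLLOW[C]={a,b}
iter 2:
  A→C C: FOLLOW(C) ⊇ FOLLOW(A) ⊇ {$,a,b}; new: +{$}
  C→B a B: FOLLOW(B) ⊇ FOLLOW(C) ⊇ {$,a,b}; new: +{$}
  FOLLOW[S]={$,a,b}  FOLLOW[A]={$,a,b}  FOLLOW[B]={$,a,b}  FOLLOW[C]={$,a,b}
iter 3: (stable)
  FOLLOW[S]={$,a,b}  FOLLOW[A]={$,a,b}  FOLLOW[B]={$,a,b}  FOLLOW[C]={$,a,b}

FOLLOW(B) = ["$", "a", "b"]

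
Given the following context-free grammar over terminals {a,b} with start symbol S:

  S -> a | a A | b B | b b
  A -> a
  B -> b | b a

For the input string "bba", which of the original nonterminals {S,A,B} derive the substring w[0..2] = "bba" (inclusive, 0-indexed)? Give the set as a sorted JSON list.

Convert to CNF:
  S -> T0 B | T0 T0 | T1 A | a
  A -> a
  B -> T0 T1 | b
  T0 -> b
  T1 -> a

CYK table (by increasing span), restricted to cells inside w[0..2]:
  T[0,0] 'b' = {B,T0}  orig:{B}
  T[1,1] 'b' = {B,T0}  orig:{B}
  T[2,2] 'a' = {A,S,T1}  orig:{A,S}
  T[0,1] 'bb' = {S}
  T[1,2] 'ba' = {B}
  T[0,2] 'bba' = {S}

Original NTs in T[0,2] deriving "bba": ["S"]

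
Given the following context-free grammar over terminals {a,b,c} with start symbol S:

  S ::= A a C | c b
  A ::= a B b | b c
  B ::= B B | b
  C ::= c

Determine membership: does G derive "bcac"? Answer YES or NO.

Convert to CNF:
  S -> A X4 | T2 T1
  A -> T0 X3 | T1 T2
  B -> B B | b
  C -> c
  T0 -> a
  T1 -> b
  T2 -> c
  X3 -> B T1
  X4 -> T0 C

CYK table (by increasing span):
  T[0,0] 'b' = {B,T1}  orig:{B}
  T[1,1] 'c' = {C,T2}  orig:{C}
  T[2,2] 'a' = {T0}  orig:{}
  T[3,3] 'c' = {C,T2}  orig:{C}
  T[0,1] 'bc' = {A}
  T[1,2] 'ca' = ∅
  T[2,3] 'ac' = {X4}  orig:{}
  T[0,2] 'bca' = ∅
  T[1,3] 'cac' = ∅
  T[0,3] 'bcac' = {S}

S ∈ T[0,3] ⇒ YES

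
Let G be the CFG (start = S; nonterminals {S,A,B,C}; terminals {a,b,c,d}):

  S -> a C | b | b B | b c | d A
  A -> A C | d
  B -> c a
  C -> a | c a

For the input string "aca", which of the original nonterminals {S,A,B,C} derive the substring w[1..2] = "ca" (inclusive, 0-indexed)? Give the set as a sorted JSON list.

CNF form of G:
  S -> T1 C | T2 B | T2 T0 | T3 A | b
  A -> A C | d
  B -> T0 T1
  C -> T0 T1 | a
  T0 -> c
  T1 -> a
  T2 -> b
  T3 -> d

Fill CYK table bottom-up, restricted to cells inside w[1..2]:
  T[1,1] 'c' = {T0}  orig:{}
  T[2,2] 'a' = {C,T1}  orig:{C}
  T[1,2] 'ca' = {B,C}

Original NTs in T[1,2] deriving "ca": ["B", "C"]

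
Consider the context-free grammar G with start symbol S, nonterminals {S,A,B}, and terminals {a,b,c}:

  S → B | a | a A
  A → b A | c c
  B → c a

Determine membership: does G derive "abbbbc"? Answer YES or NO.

CNF form of G:
  S -> T1 T2 | T2 A | a
  A -> T0 A | T1 T1
  B -> T1 T2
  T0 -> b
  T1 -> c
  T2 -> a

CYK table (by increasing span):
  T[0,0] 'a' = {S,T2}  orig:{S}
  T[1,1] 'b' = {T0}  orig:{}
  T[2,2] 'b' = {T0}  orig:{}
  T[3,3] 'b' = {T0}  orig:{}
  T[4,4] 'b' = {T0}  orig:{}
  T[5,5] 'c' = {T1}  orig:{}
  T[0,1] 'ab' = ∅
  T[1,2] 'bb' = ∅
  T[2,3] 'bb' = ∅
  T[3,4] 'bb' = ∅
  T[4,5] 'bc' = ∅
  T[0,2] 'abb' = ∅
  T[1,3] 'bbb' = ∅
  T[2,4] 'bbb' = ∅
  T[3,5] 'bbc' = ∅
  T[0,3] 'abbb' = ∅
  T[1,4] 'bbbb' = ∅
  T[2,5] 'bbbc' = ∅
  T[0,4] 'abbbb' = ∅
  T[1,5] 'bbbbc' = ∅
  T[0,5] 'abbbbc' = ∅

S ∉ T[0,5] ⇒ NO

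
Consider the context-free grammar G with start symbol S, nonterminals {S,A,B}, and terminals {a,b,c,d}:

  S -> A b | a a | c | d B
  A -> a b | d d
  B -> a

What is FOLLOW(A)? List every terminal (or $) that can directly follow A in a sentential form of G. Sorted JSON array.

FIRST iteration:
[1]
  A via A→a b: +{a}
  A via A→d d: +{d}
  B via B→a: +{a}
  S via S→A b: +{a,d}
  S via S→c: +{c}
  FIRST[S]={a,c,d}  FIRST[A]={a,d}  FIRST[B]={a}
[2] done
  FIRST[S]={a,c,d}  FIRST[A]={a,d}  FIRST[B]={a}

FOLLOW sets:
seed FOLLOW(S) with $
pass 1:
  S→A b: FOLLOW(A) ⊇ FIRST(b) = {b}; new: +{b}
  S→d B: FOLLOW(B) ⊇ FOLLOW(S) ⊇ {$}; new: +{$}
  FOLLOW[S]={$}  FOLLOW[A]={b}  FOLLOW[B]={$}
pass 2: done
  FOLLOW[S]={$}  FOLLOW[A]={b}  FOLLOW[B]={$}

FOLLOW(A) = ["b"]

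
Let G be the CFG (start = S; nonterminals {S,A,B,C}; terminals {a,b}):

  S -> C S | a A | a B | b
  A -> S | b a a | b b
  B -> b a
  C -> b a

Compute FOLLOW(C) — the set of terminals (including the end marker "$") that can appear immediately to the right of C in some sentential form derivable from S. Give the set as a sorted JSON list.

Compute FIRST by fixpoint:
iter 1:
  A via A→b a a: +{b}
  B via B→b a: +{b}
  C via C→b a: +{b}
  S via S→C S: +{b}
  S via S→a A: +{a}
  S: {a,b}  A: {b}  B: {b}  C: {b}
iter 2:
  A via A→S: +{a}
  S: {a,b}  A: {a,b}  B: {b}  C: {b}
iter 3: — fixpoint
  S: {a,b}  A: {a,b}  B: {b}  C: {b}

Compute FOLLOW by fixpoint:
initialize: $ ∈ FOLLOW(S)
[1]
  S→C S: FOLLOW(C) ⊇ FIRST(S) = {a,b}; new: +{a,b}
  S→a A: FOLLOW(A) ⊇ FOLLOW(S) ⊇ {$}; new: +{$}
  S→a B: FOLLOW(B) ⊇ FOLLOW(S) ⊇ {$}; new: +{$}
  FOLLOW[S]={$}  FOLLOW[A]={$}  FOLLOW[B]={$}  FOLLOW[C]={a,b}
[2] (stable)
  FOLLOW[S]={$}  FOLLOW[A]={$}  FOLLOW[B]={$}  FOLLOW[C]={a,b}

FOLLOW(C) = ["a", "b"]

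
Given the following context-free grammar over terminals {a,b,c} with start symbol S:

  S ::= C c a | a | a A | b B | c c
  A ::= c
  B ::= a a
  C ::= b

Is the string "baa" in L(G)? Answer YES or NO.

CNF form of G:
  S -> C X3 | T0 A | T1 T1 | T2 B | a
  A -> c
  B -> T0 T0
  C -> b
  T0 -> a
  T1 -> c
  T2 -> b
  X3 -> T1 T0

CYK fill:
  T[0,0] 'b' = {C,T2}  orig:{C}
  T[1,1] 'a' = {S,T0}  orig:{S}
  T[2,2] 'a' = {S,T0}  orig:{S}
  T[0,1] 'ba' = ∅
  T[1,2] 'aa' = {B}
  T[0,2] 'baa' = {S}

S ∈ T[0,2] ⇒ YES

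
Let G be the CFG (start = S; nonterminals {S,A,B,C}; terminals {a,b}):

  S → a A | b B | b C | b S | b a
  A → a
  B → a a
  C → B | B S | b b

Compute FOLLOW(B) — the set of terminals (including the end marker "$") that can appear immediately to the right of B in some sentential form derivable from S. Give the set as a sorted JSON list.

FIRST sets, iterate to fixpoint:
round 1:
  A via A→a: +{a}
  B via B→a a: +{a}
  C via C→B: +{a}
  C via C→b b: +{b}
  S via S→a A: +{a}
  S via S→b B: +{b}
  FIRST[S]={a,b}  FIRST[A]={a}  FIRST[B]={a}  FIRST[C]={a,b}
round 2: done
  FIRST[S]={a,b}  FIRST[A]={a}  FIRST[B]={a}  FIRST[C]={a,b}

FOLLOW iteration:
seed FOLLOW(S) with $
pass 1:
  C→B S: FOLLOW(B) ⊇ FIRST(S) = {a,b}; new: +{a,b}
  S→a A: FOLLOW(A) ⊇ FOLLOW(S) ⊇ {$}; new: +{$}
  S→b B: FOLLOW(B) ⊇ FOLLOW(S) ⊇ {$}; new: +{$}
  S→b C: FOLLOW(C) ⊇ FOLLOW(S) ⊇ {$}; new: +{$}
  S: {$}  A: {$}  B: {$,a,b}  C: {$}
pass 2: (no change)
  S: {$}  A: {$}  B: {$,a,b}  C: {$}

FOLLOW(B) = ["$", "a", "b"]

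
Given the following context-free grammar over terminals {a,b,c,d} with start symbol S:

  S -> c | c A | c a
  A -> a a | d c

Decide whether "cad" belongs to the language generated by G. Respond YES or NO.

CNF form of G:
  S -> T2 A | T2 T0 | c
  A -> T0 T0 | T1 T2
  T0 -> a
  T1 -> d
  T2 -> c

CYK fill:
  [0..0]={S,T2}  "c"  orig:{S}
  [1..1]={T0}  "a"  orig:{}
  [2..2]={T1}  "d"  orig:{}
  [0..1]={S}  "ca"
  [1..2]=∅  "ad"
  [0..2]=∅  "cad"

S ∉ T[0,2] ⇒ NO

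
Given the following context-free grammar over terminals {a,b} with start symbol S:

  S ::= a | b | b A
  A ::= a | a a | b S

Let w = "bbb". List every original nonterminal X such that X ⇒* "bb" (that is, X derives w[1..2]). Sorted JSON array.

Convert to CNF:
  S -> T1 A | a | b
  A -> T0 T0 | T1 S | a
  T0 -> a
  T1 -> b

Fill CYK table bottom-up (cells [i..j] with 1 ≤ i ≤ j ≤ 2 only):
  T[1,1] 'b' = {S,T1}  orig:{S}
  T[2,2] 'b' = {S,T1}  orig:{S}
  T[1,2] 'bb' = {A}

Original NTs in T[1,2] deriving "bb": ["A"]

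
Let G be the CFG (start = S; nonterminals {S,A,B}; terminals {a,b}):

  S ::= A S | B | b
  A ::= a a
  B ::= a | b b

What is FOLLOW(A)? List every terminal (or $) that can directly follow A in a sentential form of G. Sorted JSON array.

Compute FIRST by fixpoint:
[1]
  A via A→a a: +{a}
  B via B→a: +{a}
  B via B→b b: +{b}
  S via S→A S: +{a}
  S via S→B: +{b}
  S: {a,b}  A: {a}  B: {a,b}
[2] done
  S: {a,b}  A: {a}  B: {a,b}

Compute FOLLOW by fixpoint:
initialize: $ ∈ FOLLOW(S)
iter 1:
  S→A S: FOLLOW(A) ⊇ FIRST(S) = {a,b}; new: +{a,b}
  S→B: FOLLOW(B) ⊇ FOLLOW(S) ⊇ {$}; new: +{$}
  S: {$}  A: {a,b}  B: {$}
iter 2: (stable)
  S: {$}  A: {a,b}  B: {$}

FOLLOW(A) = ["a", "b"]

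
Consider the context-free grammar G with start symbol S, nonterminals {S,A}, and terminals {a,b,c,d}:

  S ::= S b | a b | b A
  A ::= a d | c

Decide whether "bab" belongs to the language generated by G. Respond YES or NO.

CNF form of G:
  S -> S T2 | T0 T2 | T2 A
  A -> T0 T1 | c
  T0 -> a
  T1 -> d
  T2 -> b

CYK table (by increasing span):
  T[0,0] 'b' = {T2}  orig:{}
  T[1,1] 'a' = {T0}  orig:{}
  T[2,2] 'b' = {T2}  orig:{}
  T[0,1] 'ba' = ∅
  T[1,2] 'ab' = {S}
  T[0,2] 'bab' = ∅

S ∉ T[0,2] ⇒ NO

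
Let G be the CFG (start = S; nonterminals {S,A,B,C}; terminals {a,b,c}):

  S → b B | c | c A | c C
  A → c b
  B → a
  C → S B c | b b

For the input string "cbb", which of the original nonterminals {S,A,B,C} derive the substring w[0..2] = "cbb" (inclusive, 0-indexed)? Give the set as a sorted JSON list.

Convert to CNF:
  S -> T0 A | T0 C | T1 B | c
  A -> T0 T1
  B -> a
  C -> S X2 | T1 T1
  T0 -> c
  T1 -> b
  X2 -> B T0

CYK fill, restricted to cells inside w[0..2]:
  T[0,0] 'c' = {S,T0}  orig:{S}
  T[1,1] 'b' = {T1}  orig:{}
  T[2,2] 'b' = {T1}  orig:{}
  T[0,1] 'cb' = {A}
  T[1,2] 'bb' = {C}
  T[0,2] 'cbb' = {S}

Original NTs in T[0,2] deriving "cbb": ["S"]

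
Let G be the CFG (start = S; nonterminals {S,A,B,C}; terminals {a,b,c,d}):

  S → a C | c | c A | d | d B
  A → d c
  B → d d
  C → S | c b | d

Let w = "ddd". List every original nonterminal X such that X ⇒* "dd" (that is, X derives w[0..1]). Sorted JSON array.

Convert to CNF:
  S -> T0 B | T1 A | T2 C | c | d
  A -> T0 T1
  B -> T0 T0
  C -> T0 B | T1 A | T1 T3 | T2 C | c | d
  T0 -> d
  T1 -> c
  T2 -> a
  T3 -> b

Fill CYK table bottom-up (cells [i..j] with 0 ≤ i ≤ j ≤ 1 only):
  T[0,0] 'd' = {C,S,T0}  orig:{C,S}
  T[1,1] 'd' = {C,S,T0}  orig:{C,S}
  T[0,1] 'dd' = {B}

Original NTs in T[0,1] deriving "dd": ["B"]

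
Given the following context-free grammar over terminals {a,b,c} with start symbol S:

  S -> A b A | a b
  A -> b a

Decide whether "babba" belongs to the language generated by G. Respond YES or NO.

CNF form of G:
  S -> A X2 | T1 T0
  A -> T0 T1
  T0 -> b
  T1 -> a
  X2 -> T0 A

Fill CYK table bottom-up:
  [0..0]={T0}  "b"  orig:{}
  [1..1]={T1}  "a"  orig:{}
  [2..2]={T0}  "b"  orig:{}
  [3..3]={T0}  "b"  orig:{}
  [4..4]={T1}  "a"  orig:{}
  [0..1]={A}  "ba"
  [1..2]={S}  "ab"
  [2..3]=∅  "bb"
  [3..4]={A}  "ba"
  [0..2]=∅  "bab"
  [1..3]=∅  "abb"
  [2..4]={X2}  "bba"  orig:{}
  [0..3]=∅  "babb"
  [1..4]=∅  "abba"
  [0..4]={S}  "babba"

S ∈ T[0,4] ⇒ YES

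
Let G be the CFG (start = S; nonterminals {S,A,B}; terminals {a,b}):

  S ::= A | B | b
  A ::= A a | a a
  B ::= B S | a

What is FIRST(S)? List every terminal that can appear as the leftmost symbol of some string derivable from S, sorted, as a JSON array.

FIRST iteration:
iter 1:
  A via A→a a: +{a}
  B via B→a: +{a}
  S via S→A: +{a}
  S via S→b: +{b}
  FIRST(S)={a,b}  FIRST(A)={a}  FIRST(B)={a}
iter 2: (stable)
  FIRST(S)={a,b}  FIRST(A)={a}  FIRST(B)={a}

FIRST(S) = ["a", "b"]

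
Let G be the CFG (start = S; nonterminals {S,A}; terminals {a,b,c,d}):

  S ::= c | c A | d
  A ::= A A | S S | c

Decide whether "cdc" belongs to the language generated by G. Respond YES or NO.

Convert to CNF:
  S -> T0 A | c | d
  A -> A A | S S | c
  T0 -> c

CYK table (by increasing span):
  [0..0]={A,S,T0}  "c"  orig:{A,S}
  [1..1]={S}  "d"
  [2..2]={A,S,T0}  "c"  orig:{A,S}
  [0..1]={A}  "cd"
  [1..2]={A}  "dc"
  [0..2]={A,S}  "cdc"

S ∈ T[0,2] ⇒ YES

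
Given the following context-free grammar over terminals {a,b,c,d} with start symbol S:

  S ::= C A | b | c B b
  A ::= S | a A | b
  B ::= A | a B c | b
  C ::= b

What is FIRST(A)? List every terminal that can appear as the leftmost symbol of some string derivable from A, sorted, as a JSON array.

FIRST sets, iterate to fixpoint:
[1]
  A via A→a A: +{a}
  A via A→b: +{b}
  B via B→A: +{a,b}
  C via C→b: +{b}
  S via S→C A: +{b}
  S via S→c B b: +{c}
  FIRST(S)={b,c}  FIRST(A)={a,b}  FIRST(B)={a,b}  FIRST(C)={b}
[2]
  A via A→S: +{c}
  B via B→A: +{c}
  FIRST(S)={b,c}  FIRST(A)={a,b,c}  FIRST(B)={a,b,c}  FIRST(C)={b}
[3] — fixpoint
  FIRST(S)={b,c}  FIRST(A)={a,b,c}  FIRST(B)={a,b,c}  FIRST(C)={b}

FIRST(A) = ["a", "b", "c"]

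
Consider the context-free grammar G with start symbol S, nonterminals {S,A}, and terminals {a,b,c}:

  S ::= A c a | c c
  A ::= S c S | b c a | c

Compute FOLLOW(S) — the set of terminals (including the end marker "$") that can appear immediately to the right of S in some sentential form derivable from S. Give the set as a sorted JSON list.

FIRST sets, iterate to fixpoint:
iter 1:
  A via A→b c a: +{b}
  A via A→c: +{c}
  S via S→A c a: +{b,c}
  FIRST[S]={b,c}  FIRST[A]={b,c}
iter 2: done
  FIRST[S]={b,c}  FIRST[A]={b,c}

FOLLOW sets:
seed FOLLOW(S) with $
iter 1:
  A→S c S: FOLLOW(S) ⊇ FIRST(c) = {c}; new: +{c}
  S→A c a: FOLLOW(A) ⊇ FIRST(c) = {c}; new: +{c}
  S: {$,c}  A: {c}
iter 2: (stable)
  S: {$,c}  A: {c}

FOLLOW(S) = ["$", "c"]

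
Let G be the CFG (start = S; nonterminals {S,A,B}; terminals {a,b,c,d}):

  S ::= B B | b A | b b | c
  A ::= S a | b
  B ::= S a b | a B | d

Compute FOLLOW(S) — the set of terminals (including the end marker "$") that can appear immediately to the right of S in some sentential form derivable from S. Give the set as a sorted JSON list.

FIRST sets, iterate to fixpoint:
round 1:
  A via A→b: +{b}
  B via B→a B: +{a}
  B via B→d: +{d}
  S via S→B B: +{a,d}
  S via S→b A: +{b}
  S via S→c: +{c}
  S: {a,b,c,d}  A: {b}  B: {a,d}
round 2:
  A via A→S a: +{a,c,d}
  B via B→S a b: +{b,c}
  S: {a,b,c,d}  A: {a,b,c,d}  B: {a,b,c,d}
round 3: done
  S: {a,b,c,d}  A: {a,b,c,d}  B: {a,b,c,d}

FOLLOW sets:
initialize: $ ∈ FOLLOW(S)
[1]
  A→S a: FOLLOW(S) ⊇ FIRST(a) = {a}; new: +{a}
  S→B B: FOLLOW(B) ⊇ FIRST(B) = {a,b,c,d}; new: +{a,b,c,d}
  S→B B: FOLLOW(B) ⊇ FOLLOW(S) ⊇ {$,a}; new: +{$}
  S→b A: FOLLOW(A) ⊇ FOLLOW(S) ⊇ {$,a}; new: +{$,a}
  FOLLOW(S)={$,a}  FOLLOW(A)={$,a}  FOLLOW(B)={$,a,b,c,d}
[2] (no change)
  FOLLOW(S)={$,a}  FOLLOW(A)={$,a}  FOLLOW(B)={$,a,b,c,d}

FOLLOW(S) = ["$", "a"]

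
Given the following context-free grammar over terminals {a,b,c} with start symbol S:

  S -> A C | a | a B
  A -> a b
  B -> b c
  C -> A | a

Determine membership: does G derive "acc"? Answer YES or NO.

Convert to CNF:
  S -> A C | T0 B | a
  A -> T0 T1
  B -> T1 T2
  C -> T0 T1 | a
  T0 -> a
  T1 -> b
  T2 -> c

Fill CYK table bottom-up:
  T[0,0] 'a' = {C,S,T0}  orig:{C,S}
  T[1,1] 'c' = {T2}  orig:{}
  T[2,2] 'c' = {T2}  orig:{}
  T[0,1] 'ac' = ∅
  T[1,2] 'cc' = ∅
  T[0,2] 'acc' = ∅

S ∉ T[0,2] ⇒ NO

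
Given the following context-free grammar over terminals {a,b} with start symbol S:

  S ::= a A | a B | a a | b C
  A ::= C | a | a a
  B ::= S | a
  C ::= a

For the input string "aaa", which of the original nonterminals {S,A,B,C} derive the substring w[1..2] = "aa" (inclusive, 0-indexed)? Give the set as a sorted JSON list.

Convert to CNF:
  S -> T0 A | T0 B | T0 T0 | T1 C
  A -> T0 T0 | a
  B -> T0 A | T0 B | T0 T0 | T1 C | a
  C -> a
  T0 -> a
  T1 -> b

CYK table (by increasing span) (cells [i..j] with 1 ≤ i ≤ j ≤ 2 only):
  [1..1]={A,B,C,T0}  "a"  orig:{A,B,C}
  [2..2]={A,B,C,T0}  "a"  orig:{A,B,C}
  [1..2]={A,B,S}  "aa"

Original NTs in T[1,2] deriving "aa": ["A", "B", "S"]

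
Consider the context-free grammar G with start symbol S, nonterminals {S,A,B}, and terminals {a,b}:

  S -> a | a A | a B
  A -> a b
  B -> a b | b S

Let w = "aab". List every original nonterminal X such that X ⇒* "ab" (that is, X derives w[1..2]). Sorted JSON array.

CNF form of G:
  S -> T0 A | T0 B | a
  A -> T0 T1
  B -> T0 T1 | T1 S
  T0 -> a
  T1 -> b

Fill CYK table bottom-up — only the sub-triangle for w[1..2]:
  [1..1]={S,T0}  "a"  orig:{S}
  [2..2]={T1}  "b"  orig:{}
  [1..2]={A,B}  "ab"

Original NTs in T[1,2] deriving "ab": ["A", "B"]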